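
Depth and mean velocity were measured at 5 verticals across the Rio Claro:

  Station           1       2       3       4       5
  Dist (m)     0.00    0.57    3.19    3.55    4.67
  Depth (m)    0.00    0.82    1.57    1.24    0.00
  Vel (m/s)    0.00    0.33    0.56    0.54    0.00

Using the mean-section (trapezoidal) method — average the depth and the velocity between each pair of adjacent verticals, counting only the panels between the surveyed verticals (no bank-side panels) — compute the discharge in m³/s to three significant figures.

1.90 m³/s

Panel 1-2: Δb = 0.57 m, d̄ = (0.00+0.82)/2 = 0.41, v̄ = (0.00+0.33)/2 = 0.165 → q = 0.57×0.41×0.165 = 0.03856 m³/s
Panel 2-3: Δb = 2.62 m, d̄ = (0.82+1.57)/2 = 1.195, v̄ = (0.33+0.56)/2 = 0.445 → q = 2.62×1.195×0.445 = 1.393 m³/s
Panel 3-4: Δb = 0.36 m, d̄ = (1.57+1.24)/2 = 1.405, v̄ = (0.56+0.54)/2 = 0.55 → q = 0.36×1.405×0.55 = 0.2782 m³/s
Panel 4-5: Δb = 1.12 m, d̄ = (1.24+0.00)/2 = 0.62, v̄ = (0.54+0.00)/2 = 0.27 → q = 1.12×0.62×0.27 = 0.1875 m³/s
Q = Σ q = 1.897 m³/s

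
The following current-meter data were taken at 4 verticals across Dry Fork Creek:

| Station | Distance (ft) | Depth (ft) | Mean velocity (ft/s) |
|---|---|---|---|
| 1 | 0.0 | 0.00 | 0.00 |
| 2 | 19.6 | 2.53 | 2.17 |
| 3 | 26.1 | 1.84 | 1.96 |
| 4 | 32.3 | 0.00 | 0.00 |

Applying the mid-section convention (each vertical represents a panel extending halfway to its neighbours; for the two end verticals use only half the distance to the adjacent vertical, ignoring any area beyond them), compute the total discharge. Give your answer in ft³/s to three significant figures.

w_2 = (26.1 − 0.0)/2 = 13.05 ft; q_2 = 2.17 × 2.53 × 13.05 = 71.65 ft³/s
w_3 = (32.3 − 19.6)/2 = 6.35 ft; q_3 = 1.96 × 1.84 × 6.35 = 22.90 ft³/s
Stations 1, 4 contribute zero (depth or velocity is 0).
Q = Σ qᵢ = 94.55 ft³/s

94.5 ft³/s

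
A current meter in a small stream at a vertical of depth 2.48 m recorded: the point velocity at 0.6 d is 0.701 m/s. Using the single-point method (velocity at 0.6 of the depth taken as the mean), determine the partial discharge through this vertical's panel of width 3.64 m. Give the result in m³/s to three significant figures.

v̄ = v₀.₆ = 0.701 m/s
q = v̄ × d × w = 0.7010 × 2.48 × 3.64 = 6.328 m³/s

6.33 m³/s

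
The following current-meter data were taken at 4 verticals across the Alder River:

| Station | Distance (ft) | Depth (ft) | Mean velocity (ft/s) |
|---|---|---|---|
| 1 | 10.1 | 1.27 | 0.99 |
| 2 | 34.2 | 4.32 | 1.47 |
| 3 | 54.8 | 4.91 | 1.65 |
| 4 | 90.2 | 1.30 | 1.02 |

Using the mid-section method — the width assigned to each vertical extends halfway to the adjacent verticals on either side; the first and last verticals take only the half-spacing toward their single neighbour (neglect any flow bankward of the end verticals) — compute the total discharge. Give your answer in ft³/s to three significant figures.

w_1 = (34.2 − 10.1)/2 = 12.05 ft; q_1 = 0.99 × 1.27 × 12.05 = 15.15 ft³/s
w_2 = (54.8 − 10.1)/2 = 22.35 ft; q_2 = 1.47 × 4.32 × 22.35 = 141.9 ft³/s
w_3 = (90.2 − 34.2)/2 = 28 ft; q_3 = 1.65 × 4.91 × 28 = 226.8 ft³/s
w_4 = (90.2 − 54.8)/2 = 17.7 ft; q_4 = 1.02 × 1.30 × 17.7 = 23.47 ft³/s
Q = Σ qᵢ = 407.4 ft³/s

407 ft³/s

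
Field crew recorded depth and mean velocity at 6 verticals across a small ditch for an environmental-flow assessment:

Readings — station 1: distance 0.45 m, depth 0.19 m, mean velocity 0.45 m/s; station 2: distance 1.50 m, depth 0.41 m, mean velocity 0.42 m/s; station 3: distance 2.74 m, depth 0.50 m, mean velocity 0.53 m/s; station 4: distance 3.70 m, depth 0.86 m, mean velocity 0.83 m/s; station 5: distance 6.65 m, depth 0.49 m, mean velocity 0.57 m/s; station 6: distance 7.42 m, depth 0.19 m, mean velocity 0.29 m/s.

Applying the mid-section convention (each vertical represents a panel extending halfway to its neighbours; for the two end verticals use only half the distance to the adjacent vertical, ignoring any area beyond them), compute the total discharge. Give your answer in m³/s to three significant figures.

2.47 m³/s

w_1 = (1.50 − 0.45)/2 = 0.525 m; q_1 = 0.45 × 0.19 × 0.525 = 0.04489 m³/s
w_2 = (2.74 − 0.45)/2 = 1.145 m; q_2 = 0.42 × 0.41 × 1.145 = 0.1972 m³/s
w_3 = (3.70 − 1.50)/2 = 1.1 m; q_3 = 0.53 × 0.50 × 1.1 = 0.2915 m³/s
w_4 = (6.65 − 2.74)/2 = 1.955 m; q_4 = 0.83 × 0.86 × 1.955 = 1.395 m³/s
w_5 = (7.42 − 3.70)/2 = 1.86 m; q_5 = 0.57 × 0.49 × 1.86 = 0.5195 m³/s
w_6 = (7.42 − 6.65)/2 = 0.385 m; q_6 = 0.29 × 0.19 × 0.385 = 0.02121 m³/s
Q = Σ qᵢ = 2.470 m³/s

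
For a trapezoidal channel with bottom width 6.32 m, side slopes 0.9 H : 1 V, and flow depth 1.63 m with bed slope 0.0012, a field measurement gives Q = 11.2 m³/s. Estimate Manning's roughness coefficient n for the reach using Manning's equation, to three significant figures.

A = (b + z·y)·y = (6.32 + 0.9×1.63)×1.63 = 12.69 m²
P = b + 2y√(1+z²) = 6.32 + 2×1.63×√(1+0.9²) = 10.71 m
R = A/P = 12.69/10.71 = 1.186 m
n = (1/Q)·A·R^(2/3)·S^(1/2) = (1/11.2) × 12.69 × 1.120 × 0.03464 = 0.04398

0.0440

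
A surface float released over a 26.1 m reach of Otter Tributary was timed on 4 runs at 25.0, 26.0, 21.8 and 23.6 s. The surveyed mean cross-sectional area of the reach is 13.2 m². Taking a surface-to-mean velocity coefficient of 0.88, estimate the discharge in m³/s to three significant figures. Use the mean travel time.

t̄ = (25.0 + 26.0 + 21.8 + 23.6) / 4 = 24.1 s
v_surface = L / t̄ = 26.1 / 24.1 = 1.083 m/s
v_mean = 0.88 × 1.083 = 0.9530 m/s
Q = A × v_mean = 13.2 × 0.9530 = 12.58 m³/s

12.6 m³/s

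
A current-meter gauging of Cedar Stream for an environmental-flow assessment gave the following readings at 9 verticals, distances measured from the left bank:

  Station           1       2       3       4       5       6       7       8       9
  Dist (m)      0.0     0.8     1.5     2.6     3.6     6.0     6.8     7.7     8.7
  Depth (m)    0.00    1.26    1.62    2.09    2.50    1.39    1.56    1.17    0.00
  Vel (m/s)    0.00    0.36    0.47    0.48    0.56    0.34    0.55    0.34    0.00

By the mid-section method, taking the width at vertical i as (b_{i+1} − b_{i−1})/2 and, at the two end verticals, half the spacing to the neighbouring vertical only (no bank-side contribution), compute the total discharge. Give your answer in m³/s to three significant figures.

6.32 m³/s

w_2 = (1.5 − 0.0)/2 = 0.75 m; q_2 = 0.36 × 1.26 × 0.75 = 0.3402 m³/s
w_3 = (2.6 − 0.8)/2 = 0.9 m; q_3 = 0.47 × 1.62 × 0.9 = 0.6853 m³/s
w_4 = (3.6 − 1.5)/2 = 1.05 m; q_4 = 0.48 × 2.09 × 1.05 = 1.053 m³/s
w_5 = (6.0 − 2.6)/2 = 1.7 m; q_5 = 0.56 × 2.50 × 1.7 = 2.380 m³/s
w_6 = (6.8 − 3.6)/2 = 1.6 m; q_6 = 0.34 × 1.39 × 1.6 = 0.7562 m³/s
w_7 = (7.7 − 6.0)/2 = 0.85 m; q_7 = 0.55 × 1.56 × 0.85 = 0.7293 m³/s
w_8 = (8.7 − 6.8)/2 = 0.95 m; q_8 = 0.34 × 1.17 × 0.95 = 0.3779 m³/s
Stations 1, 9 contribute zero (depth or velocity is 0).
Q = Σ qᵢ = 6.322 m³/s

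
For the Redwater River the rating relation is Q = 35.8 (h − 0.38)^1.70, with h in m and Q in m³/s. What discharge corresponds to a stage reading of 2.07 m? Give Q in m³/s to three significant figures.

Q = 35.8 × (2.07 − 0.38)^1.70 = 35.8 × 1.69^1.70 = 87.36 m³/s

87.4 m³/s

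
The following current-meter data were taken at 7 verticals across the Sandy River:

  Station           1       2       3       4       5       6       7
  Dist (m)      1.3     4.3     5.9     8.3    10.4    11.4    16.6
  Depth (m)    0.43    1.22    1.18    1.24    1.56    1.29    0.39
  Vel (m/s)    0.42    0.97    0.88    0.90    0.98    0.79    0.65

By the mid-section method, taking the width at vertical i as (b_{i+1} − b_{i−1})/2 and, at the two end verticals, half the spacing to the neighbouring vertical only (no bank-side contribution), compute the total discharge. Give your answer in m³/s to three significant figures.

w_1 = (4.3 − 1.3)/2 = 1.5 m; q_1 = 0.42 × 0.43 × 1.5 = 0.2709 m³/s
w_2 = (5.9 − 1.3)/2 = 2.3 m; q_2 = 0.97 × 1.22 × 2.3 = 2.722 m³/s
w_3 = (8.3 − 4.3)/2 = 2 m; q_3 = 0.88 × 1.18 × 2 = 2.077 m³/s
w_4 = (10.4 − 5.9)/2 = 2.25 m; q_4 = 0.90 × 1.24 × 2.25 = 2.511 m³/s
w_5 = (11.4 − 8.3)/2 = 1.55 m; q_5 = 0.98 × 1.56 × 1.55 = 2.370 m³/s
w_6 = (16.6 − 10.4)/2 = 3.1 m; q_6 = 0.79 × 1.29 × 3.1 = 3.159 m³/s
w_7 = (16.6 − 11.4)/2 = 2.6 m; q_7 = 0.65 × 0.39 × 2.6 = 0.6591 m³/s
Q = Σ qᵢ = 13.77 m³/s

13.8 m³/s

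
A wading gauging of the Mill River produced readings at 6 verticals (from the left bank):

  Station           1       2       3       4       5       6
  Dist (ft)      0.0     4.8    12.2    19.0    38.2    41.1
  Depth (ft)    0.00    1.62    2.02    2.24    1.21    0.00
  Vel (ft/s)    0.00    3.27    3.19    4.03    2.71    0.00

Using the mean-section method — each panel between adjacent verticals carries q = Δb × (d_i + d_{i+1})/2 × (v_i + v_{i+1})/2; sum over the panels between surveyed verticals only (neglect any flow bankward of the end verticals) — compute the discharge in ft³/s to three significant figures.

216 ft³/s

Panel 1-2: Δb = 4.8 ft, d̄ = (0.00+1.62)/2 = 0.81, v̄ = (0.00+3.27)/2 = 1.635 → q = 4.8×0.81×1.635 = 6.357 ft³/s
Panel 2-3: Δb = 7.4 ft, d̄ = (1.62+2.02)/2 = 1.82, v̄ = (3.27+3.19)/2 = 3.23 → q = 7.4×1.82×3.23 = 43.50 ft³/s
Panel 3-4: Δb = 6.8 ft, d̄ = (2.02+2.24)/2 = 2.13, v̄ = (3.19+4.03)/2 = 3.61 → q = 6.8×2.13×3.61 = 52.29 ft³/s
Panel 4-5: Δb = 19.2 ft, d̄ = (2.24+1.21)/2 = 1.725, v̄ = (4.03+2.71)/2 = 3.37 → q = 19.2×1.725×3.37 = 111.6 ft³/s
Panel 5-6: Δb = 2.9 ft, d̄ = (1.21+0.00)/2 = 0.605, v̄ = (2.71+0.00)/2 = 1.355 → q = 2.9×0.605×1.355 = 2.377 ft³/s
Q = Σ q = 216.1 ft³/s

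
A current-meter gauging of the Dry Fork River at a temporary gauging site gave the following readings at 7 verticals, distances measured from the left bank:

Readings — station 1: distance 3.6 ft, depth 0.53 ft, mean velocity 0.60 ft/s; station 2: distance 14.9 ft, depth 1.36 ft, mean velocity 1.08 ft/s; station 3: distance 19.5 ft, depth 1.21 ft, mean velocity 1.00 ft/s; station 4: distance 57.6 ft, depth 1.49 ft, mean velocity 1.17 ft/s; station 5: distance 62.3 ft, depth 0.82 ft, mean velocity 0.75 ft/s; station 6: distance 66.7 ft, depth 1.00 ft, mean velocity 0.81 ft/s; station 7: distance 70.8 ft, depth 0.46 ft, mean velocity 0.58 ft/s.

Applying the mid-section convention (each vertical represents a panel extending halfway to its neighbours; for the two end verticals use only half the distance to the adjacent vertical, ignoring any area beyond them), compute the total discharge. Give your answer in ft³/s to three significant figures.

83.4 ft³/s

w_1 = (14.9 − 3.6)/2 = 5.65 ft; q_1 = 0.60 × 0.53 × 5.65 = 1.797 ft³/s
w_2 = (19.5 − 3.6)/2 = 7.95 ft; q_2 = 1.08 × 1.36 × 7.95 = 11.68 ft³/s
w_3 = (57.6 − 14.9)/2 = 21.35 ft; q_3 = 1.00 × 1.21 × 21.35 = 25.83 ft³/s
w_4 = (62.3 − 19.5)/2 = 21.4 ft; q_4 = 1.17 × 1.49 × 21.4 = 37.31 ft³/s
w_5 = (66.7 − 57.6)/2 = 4.55 ft; q_5 = 0.75 × 0.82 × 4.55 = 2.798 ft³/s
w_6 = (70.8 − 62.3)/2 = 4.25 ft; q_6 = 0.81 × 1.00 × 4.25 = 3.443 ft³/s
w_7 = (70.8 − 66.7)/2 = 2.05 ft; q_7 = 0.58 × 0.46 × 2.05 = 0.5469 ft³/s
Q = Σ qᵢ = 83.40 ft³/s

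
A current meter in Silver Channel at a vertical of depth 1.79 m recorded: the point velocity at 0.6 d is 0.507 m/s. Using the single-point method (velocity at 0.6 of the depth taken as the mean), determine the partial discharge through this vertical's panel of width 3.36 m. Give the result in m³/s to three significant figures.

3.05 m³/s

v̄ = v₀.₆ = 0.507 m/s
q = v̄ × d × w = 0.5070 × 1.79 × 3.36 = 3.049 m³/s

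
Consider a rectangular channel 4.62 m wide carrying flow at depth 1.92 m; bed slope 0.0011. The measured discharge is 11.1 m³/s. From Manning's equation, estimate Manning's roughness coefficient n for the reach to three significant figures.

A = b·y = 4.62 × 1.92 = 8.870 m²
P = b + 2y = 4.62 + 2×1.92 = 8.460 m
R = A/P = 8.870/8.460 = 1.049 m
n = (1/Q)·A·R^(2/3)·S^(1/2) = (1/11.1) × 8.870 × 1.032 × 0.03317 = 0.02735

0.0274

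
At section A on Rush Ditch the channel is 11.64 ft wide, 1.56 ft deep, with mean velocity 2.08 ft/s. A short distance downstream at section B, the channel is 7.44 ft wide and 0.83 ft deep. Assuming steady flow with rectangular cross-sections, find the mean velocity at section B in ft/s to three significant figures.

Q = A₁V₁ = (11.64×1.56) × 2.08 = 37.77 ft³/s
A₂ = 7.44 × 0.83 = 6.175 ft²
V₂ = Q/A₂ = 37.77/6.175 = 6.116 ft/s

6.12 ft/s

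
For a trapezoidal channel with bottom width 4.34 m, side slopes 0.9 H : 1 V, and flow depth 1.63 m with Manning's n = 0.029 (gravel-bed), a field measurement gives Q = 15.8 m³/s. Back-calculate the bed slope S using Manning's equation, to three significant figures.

A = (b + z·y)·y = (4.34 + 0.9×1.63)×1.63 = 9.465 m²
P = b + 2y√(1+z²) = 4.34 + 2×1.63×√(1+0.9²) = 8.726 m
R = A/P = 9.465/8.726 = 1.085 m
S = (Q·n / (1·A·R^(2/3)))² = (15.8×0.029 / (1×9.465×1.056))² = 0.002102

0.00210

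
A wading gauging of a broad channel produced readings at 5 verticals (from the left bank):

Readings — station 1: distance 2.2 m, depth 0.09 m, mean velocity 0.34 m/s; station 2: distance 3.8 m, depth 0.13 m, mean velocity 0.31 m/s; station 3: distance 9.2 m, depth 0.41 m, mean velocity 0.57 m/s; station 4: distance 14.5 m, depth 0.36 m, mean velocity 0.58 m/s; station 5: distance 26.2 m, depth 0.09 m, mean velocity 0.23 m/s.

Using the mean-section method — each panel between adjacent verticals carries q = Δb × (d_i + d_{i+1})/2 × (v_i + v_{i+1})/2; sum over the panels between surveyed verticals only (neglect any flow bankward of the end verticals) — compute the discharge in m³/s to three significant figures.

Panel 1-2: Δb = 1.6 m, d̄ = (0.09+0.13)/2 = 0.11, v̄ = (0.34+0.31)/2 = 0.325 → q = 1.6×0.11×0.325 = 0.05720 m³/s
Panel 2-3: Δb = 5.4 m, d̄ = (0.13+0.41)/2 = 0.27, v̄ = (0.31+0.57)/2 = 0.44 → q = 5.4×0.27×0.44 = 0.6415 m³/s
Panel 3-4: Δb = 5.3 m, d̄ = (0.41+0.36)/2 = 0.385, v̄ = (0.57+0.58)/2 = 0.575 → q = 5.3×0.385×0.575 = 1.173 m³/s
Panel 4-5: Δb = 11.7 m, d̄ = (0.36+0.09)/2 = 0.225, v̄ = (0.58+0.23)/2 = 0.405 → q = 11.7×0.225×0.405 = 1.066 m³/s
Q = Σ q = 2.938 m³/s

2.94 m³/s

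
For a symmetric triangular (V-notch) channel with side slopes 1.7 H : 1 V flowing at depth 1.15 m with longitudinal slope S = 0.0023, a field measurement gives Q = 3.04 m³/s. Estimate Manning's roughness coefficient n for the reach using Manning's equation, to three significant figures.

0.0222

A = z·y² = 1.7×1.15² = 2.248 m²
P = 2y√(1+z²) = 2×1.15×√(1+1.7²) = 4.536 m
R = A/P = 2.248/4.536 = 0.4956 m
n = (1/Q)·A·R^(2/3)·S^(1/2) = (1/3.04) × 2.248 × 0.6263 × 0.04796 = 0.02221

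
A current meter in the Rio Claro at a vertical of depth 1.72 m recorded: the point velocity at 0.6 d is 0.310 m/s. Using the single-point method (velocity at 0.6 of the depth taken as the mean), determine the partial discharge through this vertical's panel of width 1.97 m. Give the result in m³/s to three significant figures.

v̄ = v₀.₆ = 0.310 m/s
q = v̄ × d × w = 0.3100 × 1.72 × 1.97 = 1.050 m³/s

1.05 m³/s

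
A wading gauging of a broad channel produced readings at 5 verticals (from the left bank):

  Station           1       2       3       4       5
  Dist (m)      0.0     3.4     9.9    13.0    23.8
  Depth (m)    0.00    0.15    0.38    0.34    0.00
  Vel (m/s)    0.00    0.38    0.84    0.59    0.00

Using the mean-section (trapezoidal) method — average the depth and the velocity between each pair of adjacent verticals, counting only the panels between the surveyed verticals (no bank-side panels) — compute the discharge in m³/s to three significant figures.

Panel 1-2: Δb = 3.4 m, d̄ = (0.00+0.15)/2 = 0.075, v̄ = (0.00+0.38)/2 = 0.19 → q = 3.4×0.075×0.19 = 0.04845 m³/s
Panel 2-3: Δb = 6.5 m, d̄ = (0.15+0.38)/2 = 0.265, v̄ = (0.38+0.84)/2 = 0.61 → q = 6.5×0.265×0.61 = 1.051 m³/s
Panel 3-4: Δb = 3.1 m, d̄ = (0.38+0.34)/2 = 0.36, v̄ = (0.84+0.59)/2 = 0.715 → q = 3.1×0.36×0.715 = 0.7979 m³/s
Panel 4-5: Δb = 10.8 m, d̄ = (0.34+0.00)/2 = 0.17, v̄ = (0.59+0.00)/2 = 0.295 → q = 10.8×0.17×0.295 = 0.5416 m³/s
Q = Σ q = 2.439 m³/s

2.44 m³/s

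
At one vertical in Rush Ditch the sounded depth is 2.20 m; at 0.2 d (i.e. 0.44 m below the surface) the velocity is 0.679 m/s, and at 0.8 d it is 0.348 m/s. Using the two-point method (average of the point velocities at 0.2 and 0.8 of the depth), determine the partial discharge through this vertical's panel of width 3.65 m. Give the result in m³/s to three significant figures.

v̄ = (0.679 + 0.348) / 2 = 0.5135 m/s
q = v̄ × d × w = 0.5135 × 2.20 × 3.65 = 4.123 m³/s

4.12 m³/s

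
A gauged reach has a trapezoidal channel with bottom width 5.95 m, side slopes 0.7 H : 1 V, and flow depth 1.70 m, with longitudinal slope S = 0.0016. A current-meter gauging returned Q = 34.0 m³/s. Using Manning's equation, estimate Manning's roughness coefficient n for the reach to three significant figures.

A = (b + z·y)·y = (5.95 + 0.7×1.70)×1.70 = 12.14 m²
P = b + 2y√(1+z²) = 5.95 + 2×1.70×√(1+0.7²) = 10.10 m
R = A/P = 12.14/10.10 = 1.202 m
n = (1/Q)·A·R^(2/3)·S^(1/2) = (1/34.0) × 12.14 × 1.130 × 0.04000 = 0.01614

0.0161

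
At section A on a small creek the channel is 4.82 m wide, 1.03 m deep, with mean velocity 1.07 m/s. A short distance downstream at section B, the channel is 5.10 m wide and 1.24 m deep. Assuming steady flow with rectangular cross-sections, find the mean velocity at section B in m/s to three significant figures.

Q = A₁V₁ = (4.82×1.03) × 1.07 = 5.312 m³/s
A₂ = 5.10 × 1.24 = 6.324 m²
V₂ = Q/A₂ = 5.312/6.324 = 0.8400 m/s

0.840 m/s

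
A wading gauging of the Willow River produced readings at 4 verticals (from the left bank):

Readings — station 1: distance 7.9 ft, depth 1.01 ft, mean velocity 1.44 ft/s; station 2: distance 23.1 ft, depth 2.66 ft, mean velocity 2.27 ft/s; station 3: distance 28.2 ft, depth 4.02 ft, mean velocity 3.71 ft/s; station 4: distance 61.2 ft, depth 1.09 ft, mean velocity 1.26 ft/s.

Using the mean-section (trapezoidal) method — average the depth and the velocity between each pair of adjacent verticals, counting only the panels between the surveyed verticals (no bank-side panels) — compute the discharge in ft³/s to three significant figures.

312 ft³/s

Panel 1-2: Δb = 15.2 ft, d̄ = (1.01+2.66)/2 = 1.835, v̄ = (1.44+2.27)/2 = 1.855 → q = 15.2×1.835×1.855 = 51.74 ft³/s
Panel 2-3: Δb = 5.1 ft, d̄ = (2.66+4.02)/2 = 3.34, v̄ = (2.27+3.71)/2 = 2.99 → q = 5.1×3.34×2.99 = 50.93 ft³/s
Panel 3-4: Δb = 33 ft, d̄ = (4.02+1.09)/2 = 2.555, v̄ = (3.71+1.26)/2 = 2.485 → q = 33×2.555×2.485 = 209.5 ft³/s
Q = Σ q = 312.2 ft³/s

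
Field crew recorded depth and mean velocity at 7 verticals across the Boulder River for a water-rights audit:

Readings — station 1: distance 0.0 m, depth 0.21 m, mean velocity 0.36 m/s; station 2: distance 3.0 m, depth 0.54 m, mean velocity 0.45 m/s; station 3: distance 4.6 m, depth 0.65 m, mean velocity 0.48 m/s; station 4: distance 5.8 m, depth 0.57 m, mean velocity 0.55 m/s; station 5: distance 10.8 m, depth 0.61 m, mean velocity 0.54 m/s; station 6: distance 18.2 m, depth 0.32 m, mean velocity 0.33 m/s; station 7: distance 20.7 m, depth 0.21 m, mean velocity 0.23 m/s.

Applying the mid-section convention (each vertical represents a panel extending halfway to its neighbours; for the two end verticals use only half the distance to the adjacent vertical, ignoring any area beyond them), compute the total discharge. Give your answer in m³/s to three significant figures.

4.71 m³/s

w_1 = (3.0 − 0.0)/2 = 1.5 m; q_1 = 0.36 × 0.21 × 1.5 = 0.1134 m³/s
w_2 = (4.6 − 0.0)/2 = 2.3 m; q_2 = 0.45 × 0.54 × 2.3 = 0.5589 m³/s
w_3 = (5.8 − 3.0)/2 = 1.4 m; q_3 = 0.48 × 0.65 × 1.4 = 0.4368 m³/s
w_4 = (10.8 − 4.6)/2 = 3.1 m; q_4 = 0.55 × 0.57 × 3.1 = 0.9719 m³/s
w_5 = (18.2 − 5.8)/2 = 6.2 m; q_5 = 0.54 × 0.61 × 6.2 = 2.042 m³/s
w_6 = (20.7 − 10.8)/2 = 4.95 m; q_6 = 0.33 × 0.32 × 4.95 = 0.5227 m³/s
w_7 = (20.7 − 18.2)/2 = 1.25 m; q_7 = 0.23 × 0.21 × 1.25 = 0.06038 m³/s
Q = Σ qᵢ = 4.706 m³/s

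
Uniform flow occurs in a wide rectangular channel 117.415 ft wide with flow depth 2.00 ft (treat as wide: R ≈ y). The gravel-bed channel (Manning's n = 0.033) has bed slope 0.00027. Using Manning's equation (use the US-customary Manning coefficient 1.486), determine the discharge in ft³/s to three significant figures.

276 ft³/s

A = b·y = 117.415 × 2.00 = 234.8 ft²
Wide channel: R ≈ y = 2.00 ft
Q = (1.486/n)·A·R^(2/3)·S^(1/2) = (1.486/0.033) × 234.8 × 2.000^(2/3) × 0.00027^(1/2) = 275.8 ft³/s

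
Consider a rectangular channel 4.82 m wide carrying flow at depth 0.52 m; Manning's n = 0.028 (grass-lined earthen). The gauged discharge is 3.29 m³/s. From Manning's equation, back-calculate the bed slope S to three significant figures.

0.00419

A = b·y = 4.82 × 0.52 = 2.506 m²
P = b + 2y = 4.82 + 2×0.52 = 5.860 m
R = A/P = 2.506/5.860 = 0.4277 m
S = (Q·n / (1·A·R^(2/3)))² = (3.29×0.028 / (1×2.506×0.5677))² = 0.004192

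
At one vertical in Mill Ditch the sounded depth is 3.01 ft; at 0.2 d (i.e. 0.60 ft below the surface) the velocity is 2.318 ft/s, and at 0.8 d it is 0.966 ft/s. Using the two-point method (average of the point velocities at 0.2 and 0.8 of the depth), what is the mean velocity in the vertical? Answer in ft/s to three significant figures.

v̄ = (2.318 + 0.966) / 2 = 1.642 ft/s

1.64 ft/s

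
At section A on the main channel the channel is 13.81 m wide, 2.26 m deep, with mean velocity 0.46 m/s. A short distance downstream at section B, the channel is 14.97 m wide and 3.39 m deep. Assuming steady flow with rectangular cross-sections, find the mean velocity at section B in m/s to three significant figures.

0.283 m/s

Q = A₁V₁ = (13.81×2.26) × 0.46 = 14.36 m³/s
A₂ = 14.97 × 3.39 = 50.75 m²
V₂ = Q/A₂ = 14.36/50.75 = 0.2829 m/s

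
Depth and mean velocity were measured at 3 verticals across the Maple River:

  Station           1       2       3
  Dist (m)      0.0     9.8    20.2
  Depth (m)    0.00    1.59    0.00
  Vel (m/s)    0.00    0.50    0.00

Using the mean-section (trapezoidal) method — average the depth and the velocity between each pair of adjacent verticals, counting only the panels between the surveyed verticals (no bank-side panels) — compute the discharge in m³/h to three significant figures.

Panel 1-2: Δb = 9.8 m, d̄ = (0.00+1.59)/2 = 0.795, v̄ = (0.00+0.50)/2 = 0.25 → q = 9.8×0.795×0.25 = 1.948 m³/s
Panel 2-3: Δb = 10.4 m, d̄ = (1.59+0.00)/2 = 0.795, v̄ = (0.50+0.00)/2 = 0.25 → q = 10.4×0.795×0.25 = 2.067 m³/s
Q = Σ q = 4.015 m³/s
= 4.015 × 3600 = 14450 m³/h

14500 m³/h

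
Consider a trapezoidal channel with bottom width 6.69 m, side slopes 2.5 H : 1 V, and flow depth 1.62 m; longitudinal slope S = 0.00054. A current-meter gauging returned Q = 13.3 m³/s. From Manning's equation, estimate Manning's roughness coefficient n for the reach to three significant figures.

A = (b + z·y)·y = (6.69 + 2.5×1.62)×1.62 = 17.40 m²
P = b + 2y√(1+z²) = 6.69 + 2×1.62×√(1+2.5²) = 15.41 m
R = A/P = 17.40/15.41 = 1.129 m
n = (1/Q)·A·R^(2/3)·S^(1/2) = (1/13.3) × 17.40 × 1.084 × 0.02324 = 0.03296

0.0330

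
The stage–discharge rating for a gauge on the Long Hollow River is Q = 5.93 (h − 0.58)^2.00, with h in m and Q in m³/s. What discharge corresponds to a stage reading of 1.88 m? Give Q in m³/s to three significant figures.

10.0 m³/s

Q = 5.93 × (1.88 − 0.58)^2.00 = 5.93 × 1.3^2.00 = 10.02 m³/s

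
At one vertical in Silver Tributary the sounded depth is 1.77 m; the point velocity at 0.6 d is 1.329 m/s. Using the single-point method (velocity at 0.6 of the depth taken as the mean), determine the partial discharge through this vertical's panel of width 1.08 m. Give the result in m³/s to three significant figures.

v̄ = v₀.₆ = 1.329 m/s
q = v̄ × d × w = 1.329 × 1.77 × 1.08 = 2.541 m³/s

2.54 m³/s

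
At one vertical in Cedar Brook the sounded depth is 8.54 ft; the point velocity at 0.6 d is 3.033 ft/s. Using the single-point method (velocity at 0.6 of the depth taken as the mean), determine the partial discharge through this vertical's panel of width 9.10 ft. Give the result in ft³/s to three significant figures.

v̄ = v₀.₆ = 3.033 ft/s
q = v̄ × d × w = 3.033 × 8.54 × 9.10 = 235.7 ft³/s

236 ft³/s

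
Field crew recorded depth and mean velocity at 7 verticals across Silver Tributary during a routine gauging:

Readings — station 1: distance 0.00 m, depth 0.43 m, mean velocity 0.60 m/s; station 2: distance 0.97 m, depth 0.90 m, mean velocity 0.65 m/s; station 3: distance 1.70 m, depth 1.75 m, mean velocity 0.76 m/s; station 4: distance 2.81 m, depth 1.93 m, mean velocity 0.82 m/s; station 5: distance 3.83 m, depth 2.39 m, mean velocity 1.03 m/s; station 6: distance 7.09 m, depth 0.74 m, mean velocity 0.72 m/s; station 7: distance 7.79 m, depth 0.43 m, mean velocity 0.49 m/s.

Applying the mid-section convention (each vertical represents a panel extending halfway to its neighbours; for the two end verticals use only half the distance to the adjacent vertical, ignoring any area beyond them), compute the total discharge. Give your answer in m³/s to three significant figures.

9.93 m³/s

w_1 = (0.97 − 0.00)/2 = 0.485 m; q_1 = 0.60 × 0.43 × 0.485 = 0.1251 m³/s
w_2 = (1.70 − 0.00)/2 = 0.85 m; q_2 = 0.65 × 0.90 × 0.85 = 0.4973 m³/s
w_3 = (2.81 − 0.97)/2 = 0.92 m; q_3 = 0.76 × 1.75 × 0.92 = 1.224 m³/s
w_4 = (3.83 − 1.70)/2 = 1.065 m; q_4 = 0.82 × 1.93 × 1.065 = 1.685 m³/s
w_5 = (7.09 − 2.81)/2 = 2.14 m; q_5 = 1.03 × 2.39 × 2.14 = 5.268 m³/s
w_6 = (7.79 − 3.83)/2 = 1.98 m; q_6 = 0.72 × 0.74 × 1.98 = 1.055 m³/s
w_7 = (7.79 − 7.09)/2 = 0.35 m; q_7 = 0.49 × 0.43 × 0.35 = 0.07375 m³/s
Q = Σ qᵢ = 9.928 m³/s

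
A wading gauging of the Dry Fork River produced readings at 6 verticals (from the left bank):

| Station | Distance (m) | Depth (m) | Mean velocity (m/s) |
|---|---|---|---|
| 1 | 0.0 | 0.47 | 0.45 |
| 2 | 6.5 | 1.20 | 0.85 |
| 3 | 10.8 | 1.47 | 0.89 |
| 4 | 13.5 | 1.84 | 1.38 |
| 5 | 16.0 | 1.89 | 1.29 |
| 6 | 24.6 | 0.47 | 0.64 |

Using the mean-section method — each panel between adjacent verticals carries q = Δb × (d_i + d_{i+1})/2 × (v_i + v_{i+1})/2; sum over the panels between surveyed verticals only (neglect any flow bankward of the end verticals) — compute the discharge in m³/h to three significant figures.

Panel 1-2: Δb = 6.5 m, d̄ = (0.47+1.20)/2 = 0.835, v̄ = (0.45+0.85)/2 = 0.65 → q = 6.5×0.835×0.65 = 3.528 m³/s
Panel 2-3: Δb = 4.3 m, d̄ = (1.20+1.47)/2 = 1.335, v̄ = (0.85+0.89)/2 = 0.87 → q = 4.3×1.335×0.87 = 4.994 m³/s
Panel 3-4: Δb = 2.7 m, d̄ = (1.47+1.84)/2 = 1.655, v̄ = (0.89+1.38)/2 = 1.135 → q = 2.7×1.655×1.135 = 5.072 m³/s
Panel 4-5: Δb = 2.5 m, d̄ = (1.84+1.89)/2 = 1.865, v̄ = (1.38+1.29)/2 = 1.335 → q = 2.5×1.865×1.335 = 6.224 m³/s
Panel 5-6: Δb = 8.6 m, d̄ = (1.89+0.47)/2 = 1.18, v̄ = (1.29+0.64)/2 = 0.965 → q = 8.6×1.18×0.965 = 9.793 m³/s
Q = Σ q = 29.61 m³/s
= 29.61 × 3600 = 106600 m³/h

107000 m³/h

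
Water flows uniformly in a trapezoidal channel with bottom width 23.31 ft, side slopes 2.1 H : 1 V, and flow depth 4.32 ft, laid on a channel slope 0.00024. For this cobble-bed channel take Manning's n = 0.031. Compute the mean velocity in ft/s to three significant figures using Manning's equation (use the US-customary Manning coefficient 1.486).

A = (b + z·y)·y = (23.31 + 2.1×4.32)×4.32 = 139.9 ft²
P = b + 2y√(1+z²) = 23.31 + 2×4.32×√(1+2.1²) = 43.41 ft
R = A/P = 139.9/43.41 = 3.223 ft
Q = (1.486/n)·A·R^(2/3)·S^(1/2) = (1.486/0.031) × 139.9 × 3.223^(2/3) × 0.00024^(1/2) = 226.7 ft³/s
V = Q/A = 226.7/139.9 = 1.620 ft/s

1.62 ft/s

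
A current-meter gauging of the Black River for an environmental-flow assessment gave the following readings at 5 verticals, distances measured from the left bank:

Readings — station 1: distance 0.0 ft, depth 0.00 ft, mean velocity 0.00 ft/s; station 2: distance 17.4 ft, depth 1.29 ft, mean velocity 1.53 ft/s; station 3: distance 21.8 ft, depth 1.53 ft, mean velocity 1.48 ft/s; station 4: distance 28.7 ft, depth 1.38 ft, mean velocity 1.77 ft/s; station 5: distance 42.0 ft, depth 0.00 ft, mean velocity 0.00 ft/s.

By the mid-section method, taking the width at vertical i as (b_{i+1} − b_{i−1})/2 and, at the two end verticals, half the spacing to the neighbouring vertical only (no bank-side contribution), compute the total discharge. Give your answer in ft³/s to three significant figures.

59.0 ft³/s

w_2 = (21.8 − 0.0)/2 = 10.9 ft; q_2 = 1.53 × 1.29 × 10.9 = 21.51 ft³/s
w_3 = (28.7 − 17.4)/2 = 5.65 ft; q_3 = 1.48 × 1.53 × 5.65 = 12.79 ft³/s
w_4 = (42.0 − 21.8)/2 = 10.1 ft; q_4 = 1.77 × 1.38 × 10.1 = 24.67 ft³/s
Stations 1, 5 contribute zero (depth or velocity is 0).
Q = Σ qᵢ = 58.98 ft³/s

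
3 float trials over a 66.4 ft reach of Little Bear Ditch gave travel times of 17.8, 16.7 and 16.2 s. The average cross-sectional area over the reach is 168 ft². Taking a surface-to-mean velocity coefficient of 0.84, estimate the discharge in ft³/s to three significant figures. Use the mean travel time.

554 ft³/s

t̄ = (17.8 + 16.7 + 16.2) / 3 = 16.9 s
v_surface = L / t̄ = 66.4 / 16.9 = 3.929 ft/s
v_mean = 0.84 × 3.929 = 3.300 ft/s
Q = A × v_mean = 168 × 3.300 = 554.5 ft³/s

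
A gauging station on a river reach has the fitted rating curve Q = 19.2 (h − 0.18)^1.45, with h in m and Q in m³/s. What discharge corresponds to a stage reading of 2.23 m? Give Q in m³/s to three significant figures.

54.4 m³/s

Q = 19.2 × (2.23 − 0.18)^1.45 = 19.2 × 2.05^1.45 = 54.37 m³/s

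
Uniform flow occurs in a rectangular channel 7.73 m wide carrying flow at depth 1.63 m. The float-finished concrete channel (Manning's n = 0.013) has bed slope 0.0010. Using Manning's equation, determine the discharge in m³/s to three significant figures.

33.6 m³/s

A = b·y = 7.73 × 1.63 = 12.60 m²
P = b + 2y = 7.73 + 2×1.63 = 10.99 m
R = A/P = 12.60/10.99 = 1.146 m
Q = (1/n)·A·R^(2/3)·S^(1/2) = (1/0.013) × 12.60 × 1.146^(2/3) × 0.0010^(1/2) = 33.57 m³/s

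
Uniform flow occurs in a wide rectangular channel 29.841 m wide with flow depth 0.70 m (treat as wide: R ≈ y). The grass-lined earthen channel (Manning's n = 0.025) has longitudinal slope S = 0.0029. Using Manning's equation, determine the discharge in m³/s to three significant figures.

A = b·y = 29.841 × 0.70 = 20.89 m²
Wide channel: R ≈ y = 0.70 m
Q = (1/n)·A·R^(2/3)·S^(1/2) = (1/0.025) × 20.89 × 0.7000^(2/3) × 0.0029^(1/2) = 35.47 m³/s

35.5 m³/s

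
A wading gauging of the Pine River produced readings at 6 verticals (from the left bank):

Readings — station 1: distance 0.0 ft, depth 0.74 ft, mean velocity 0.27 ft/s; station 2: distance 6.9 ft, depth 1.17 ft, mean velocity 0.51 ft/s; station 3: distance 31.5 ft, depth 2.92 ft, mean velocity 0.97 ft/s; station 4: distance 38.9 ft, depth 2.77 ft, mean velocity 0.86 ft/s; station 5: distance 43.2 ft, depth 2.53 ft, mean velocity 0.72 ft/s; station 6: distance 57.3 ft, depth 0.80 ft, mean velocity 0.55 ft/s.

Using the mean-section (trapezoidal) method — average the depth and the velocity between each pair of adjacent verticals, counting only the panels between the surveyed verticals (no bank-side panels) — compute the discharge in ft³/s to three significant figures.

83.0 ft³/s

Panel 1-2: Δb = 6.9 ft, d̄ = (0.74+1.17)/2 = 0.955, v̄ = (0.27+0.51)/2 = 0.39 → q = 6.9×0.955×0.39 = 2.570 ft³/s
Panel 2-3: Δb = 24.6 ft, d̄ = (1.17+2.92)/2 = 2.045, v̄ = (0.51+0.97)/2 = 0.74 → q = 24.6×2.045×0.74 = 37.23 ft³/s
Panel 3-4: Δb = 7.4 ft, d̄ = (2.92+2.77)/2 = 2.845, v̄ = (0.97+0.86)/2 = 0.915 → q = 7.4×2.845×0.915 = 19.26 ft³/s
Panel 4-5: Δb = 4.3 ft, d̄ = (2.77+2.53)/2 = 2.65, v̄ = (0.86+0.72)/2 = 0.79 → q = 4.3×2.65×0.79 = 9.002 ft³/s
Panel 5-6: Δb = 14.1 ft, d̄ = (2.53+0.80)/2 = 1.665, v̄ = (0.72+0.55)/2 = 0.635 → q = 14.1×1.665×0.635 = 14.91 ft³/s
Q = Σ q = 82.97 ft³/s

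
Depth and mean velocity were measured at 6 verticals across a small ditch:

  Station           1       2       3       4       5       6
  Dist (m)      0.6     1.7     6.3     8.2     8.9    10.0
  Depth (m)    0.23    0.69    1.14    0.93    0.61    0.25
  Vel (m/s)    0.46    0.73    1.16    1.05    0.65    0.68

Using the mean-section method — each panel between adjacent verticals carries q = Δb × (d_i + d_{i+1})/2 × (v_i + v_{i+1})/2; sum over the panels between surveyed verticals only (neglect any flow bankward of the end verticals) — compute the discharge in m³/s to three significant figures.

Panel 1-2: Δb = 1.1 m, d̄ = (0.23+0.69)/2 = 0.46, v̄ = (0.46+0.73)/2 = 0.595 → q = 1.1×0.46×0.595 = 0.3011 m³/s
Panel 2-3: Δb = 4.6 m, d̄ = (0.69+1.14)/2 = 0.915, v̄ = (0.73+1.16)/2 = 0.945 → q = 4.6×0.915×0.945 = 3.978 m³/s
Panel 3-4: Δb = 1.9 m, d̄ = (1.14+0.93)/2 = 1.035, v̄ = (1.16+1.05)/2 = 1.105 → q = 1.9×1.035×1.105 = 2.173 m³/s
Panel 4-5: Δb = 0.7 m, d̄ = (0.93+0.61)/2 = 0.77, v̄ = (1.05+0.65)/2 = 0.85 → q = 0.7×0.77×0.85 = 0.4582 m³/s
Panel 5-6: Δb = 1.1 m, d̄ = (0.61+0.25)/2 = 0.43, v̄ = (0.65+0.68)/2 = 0.665 → q = 1.1×0.43×0.665 = 0.3145 m³/s
Q = Σ q = 7.224 m³/s

7.22 m³/s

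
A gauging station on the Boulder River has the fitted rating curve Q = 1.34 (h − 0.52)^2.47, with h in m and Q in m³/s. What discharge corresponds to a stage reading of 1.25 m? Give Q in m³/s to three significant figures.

Q = 1.34 × (1.25 − 0.52)^2.47 = 1.34 × 0.73^2.47 = 0.6159 m³/s

0.616 m³/s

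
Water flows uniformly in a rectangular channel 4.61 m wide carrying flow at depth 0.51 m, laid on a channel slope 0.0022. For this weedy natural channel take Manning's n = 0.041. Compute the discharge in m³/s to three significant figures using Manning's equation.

A = b·y = 4.61 × 0.51 = 2.351 m²
P = b + 2y = 4.61 + 2×0.51 = 5.630 m
R = A/P = 2.351/5.630 = 0.4176 m
Q = (1/n)·A·R^(2/3)·S^(1/2) = (1/0.041) × 2.351 × 0.4176^(2/3) × 0.0022^(1/2) = 1.503 m³/s

1.50 m³/s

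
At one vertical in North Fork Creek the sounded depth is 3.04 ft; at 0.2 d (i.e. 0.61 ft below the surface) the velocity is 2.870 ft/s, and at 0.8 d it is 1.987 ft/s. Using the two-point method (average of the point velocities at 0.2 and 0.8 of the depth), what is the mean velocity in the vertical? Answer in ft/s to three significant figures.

2.43 ft/s

v̄ = (2.870 + 1.987) / 2 = 2.429 ft/s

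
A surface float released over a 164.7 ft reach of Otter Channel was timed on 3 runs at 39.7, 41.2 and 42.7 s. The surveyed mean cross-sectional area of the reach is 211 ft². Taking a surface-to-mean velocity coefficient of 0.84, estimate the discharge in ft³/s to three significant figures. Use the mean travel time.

709 ft³/s

t̄ = (39.7 + 41.2 + 42.7) / 3 = 41.2 s
v_surface = L / t̄ = 164.7 / 41.2 = 3.998 ft/s
v_mean = 0.84 × 3.998 = 3.358 ft/s
Q = A × v_mean = 211 × 3.358 = 708.5 ft³/s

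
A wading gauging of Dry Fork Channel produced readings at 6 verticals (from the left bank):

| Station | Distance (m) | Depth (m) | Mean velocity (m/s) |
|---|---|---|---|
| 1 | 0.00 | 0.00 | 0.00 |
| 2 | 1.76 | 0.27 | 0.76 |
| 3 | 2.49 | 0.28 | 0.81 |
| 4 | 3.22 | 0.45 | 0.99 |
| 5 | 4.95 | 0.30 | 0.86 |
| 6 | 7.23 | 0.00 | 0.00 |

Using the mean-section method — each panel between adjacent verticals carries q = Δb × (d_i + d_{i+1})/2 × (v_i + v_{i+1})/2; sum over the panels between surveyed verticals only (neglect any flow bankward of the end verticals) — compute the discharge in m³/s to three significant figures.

Panel 1-2: Δb = 1.76 m, d̄ = (0.00+0.27)/2 = 0.135, v̄ = (0.00+0.76)/2 = 0.38 → q = 1.76×0.135×0.38 = 0.09029 m³/s
Panel 2-3: Δb = 0.73 m, d̄ = (0.27+0.28)/2 = 0.275, v̄ = (0.76+0.81)/2 = 0.785 → q = 0.73×0.275×0.785 = 0.1576 m³/s
Panel 3-4: Δb = 0.73 m, d̄ = (0.28+0.45)/2 = 0.365, v̄ = (0.81+0.99)/2 = 0.9 → q = 0.73×0.365×0.9 = 0.2398 m³/s
Panel 4-5: Δb = 1.73 m, d̄ = (0.45+0.30)/2 = 0.375, v̄ = (0.99+0.86)/2 = 0.925 → q = 1.73×0.375×0.925 = 0.6001 m³/s
Panel 5-6: Δb = 2.28 m, d̄ = (0.30+0.00)/2 = 0.15, v̄ = (0.86+0.00)/2 = 0.43 → q = 2.28×0.15×0.43 = 0.1471 m³/s
Q = Σ q = 1.235 m³/s

1.23 m³/s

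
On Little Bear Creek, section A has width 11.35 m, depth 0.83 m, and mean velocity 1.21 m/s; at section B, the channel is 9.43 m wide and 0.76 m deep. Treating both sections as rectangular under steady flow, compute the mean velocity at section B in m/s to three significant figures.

1.59 m/s

Q = A₁V₁ = (11.35×0.83) × 1.21 = 11.40 m³/s
A₂ = 9.43 × 0.76 = 7.167 m²
V₂ = Q/A₂ = 11.40/7.167 = 1.591 m/s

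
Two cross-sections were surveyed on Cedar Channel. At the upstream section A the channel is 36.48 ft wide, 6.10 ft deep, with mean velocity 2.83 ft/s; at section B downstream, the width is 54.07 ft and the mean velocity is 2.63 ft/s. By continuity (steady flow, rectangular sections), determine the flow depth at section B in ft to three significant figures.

Q = A₁V₁ = (36.48×6.10) × 2.83 = 629.8 ft³/s
d₂ = Q/(b₂ V₂) = 629.8/(54.07×2.63) = 4.429 ft

4.43 ft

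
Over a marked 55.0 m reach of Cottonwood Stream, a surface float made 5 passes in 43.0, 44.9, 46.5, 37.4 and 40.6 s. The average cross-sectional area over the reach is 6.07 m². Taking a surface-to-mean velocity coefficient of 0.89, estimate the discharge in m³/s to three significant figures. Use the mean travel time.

t̄ = (43.0 + 44.9 + 46.5 + 37.4 + 40.6) / 5 = 42.48 s
v_surface = L / t̄ = 55.0 / 42.48 = 1.295 m/s
v_mean = 0.89 × 1.295 = 1.152 m/s
Q = A × v_mean = 6.07 × 1.152 = 6.995 m³/s

6.99 m³/s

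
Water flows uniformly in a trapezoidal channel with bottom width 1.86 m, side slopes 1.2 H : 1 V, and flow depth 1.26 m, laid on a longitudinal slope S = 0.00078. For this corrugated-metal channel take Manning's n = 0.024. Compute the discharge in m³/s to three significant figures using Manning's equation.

4.02 m³/s

A = (b + z·y)·y = (1.86 + 1.2×1.26)×1.26 = 4.249 m²
P = b + 2y√(1+z²) = 1.86 + 2×1.26×√(1+1.2²) = 5.796 m
R = A/P = 4.249/5.796 = 0.7330 m
Q = (1/n)·A·R^(2/3)·S^(1/2) = (1/0.024) × 4.249 × 0.7330^(2/3) × 0.00078^(1/2) = 4.019 m³/s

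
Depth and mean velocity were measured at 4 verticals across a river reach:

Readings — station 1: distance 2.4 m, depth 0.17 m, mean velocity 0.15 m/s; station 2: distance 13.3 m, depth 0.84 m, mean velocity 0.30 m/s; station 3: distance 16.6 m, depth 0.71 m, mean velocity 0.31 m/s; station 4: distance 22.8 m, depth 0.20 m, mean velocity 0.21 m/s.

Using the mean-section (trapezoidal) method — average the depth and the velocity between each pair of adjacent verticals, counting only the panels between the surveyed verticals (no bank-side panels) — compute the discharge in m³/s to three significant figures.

Panel 1-2: Δb = 10.9 m, d̄ = (0.17+0.84)/2 = 0.505, v̄ = (0.15+0.30)/2 = 0.225 → q = 10.9×0.505×0.225 = 1.239 m³/s
Panel 2-3: Δb = 3.3 m, d̄ = (0.84+0.71)/2 = 0.775, v̄ = (0.30+0.31)/2 = 0.305 → q = 3.3×0.775×0.305 = 0.7800 m³/s
Panel 3-4: Δb = 6.2 m, d̄ = (0.71+0.20)/2 = 0.455, v̄ = (0.31+0.21)/2 = 0.26 → q = 6.2×0.455×0.26 = 0.7335 m³/s
Q = Σ q = 2.752 m³/s

2.75 m³/s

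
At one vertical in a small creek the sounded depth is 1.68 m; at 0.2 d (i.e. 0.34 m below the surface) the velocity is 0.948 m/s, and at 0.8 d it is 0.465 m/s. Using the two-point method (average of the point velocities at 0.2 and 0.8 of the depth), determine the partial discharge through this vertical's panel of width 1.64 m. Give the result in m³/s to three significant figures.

v̄ = (0.948 + 0.465) / 2 = 0.7065 m/s
q = v̄ × d × w = 0.7065 × 1.68 × 1.64 = 1.947 m³/s

1.95 m³/s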